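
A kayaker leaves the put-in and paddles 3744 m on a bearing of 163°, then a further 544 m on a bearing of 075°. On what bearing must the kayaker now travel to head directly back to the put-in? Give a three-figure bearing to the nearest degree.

Leg 1 (163°, 3744 m): east 3744 sin 163° = 1094.64, north 3744 cos 163° = -3580.41
Leg 2 (075°, 544 m): east 544 sin 75° = 525.46, north 544 cos 75° = 140.80
Net displacement: 1620.10 east, -3439.61 north. Direction back to start is (-1620.10, 3439.61): bearing = atan2(-1620.10, 3439.61) mod 360° = 334.78° ≈ 335°.

335°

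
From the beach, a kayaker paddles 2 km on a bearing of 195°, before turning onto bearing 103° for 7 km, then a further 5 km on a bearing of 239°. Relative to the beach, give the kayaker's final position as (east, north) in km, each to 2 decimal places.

(2.02, -6.08)

Leg 1 (195°, 2 km): east 2 sin 195° = -0.52, north 2 cos 195° = -1.93
Leg 2 (103°, 7 km): east 7 sin 103° = 6.82, north 7 cos 103° = -1.57
Leg 3 (239°, 5 km): east 5 sin 239° = -4.29, north 5 cos 239° = -2.58
Summing: 2.02 km east, -6.08 km north → (2.02, -6.08).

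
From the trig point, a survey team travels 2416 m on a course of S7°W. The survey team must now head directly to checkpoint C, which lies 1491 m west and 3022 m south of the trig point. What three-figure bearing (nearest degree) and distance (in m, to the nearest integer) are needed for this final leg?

242°, 1350 m

Leg 1 (S7°W, 2416 m): east 2416 sin 187° = -294.44, north 2416 cos 187° = -2397.99
Current position: (-294.44, -2397.99). Target: (-1491, -3022). Remaining: Δeast = -1196.56, Δnorth = -624.01.
Bearing = atan2(-1196.56, -624.01) mod 360° = 242.46°; distance = √((-1196.56)² + (-624.01)²) = 1349.500 m.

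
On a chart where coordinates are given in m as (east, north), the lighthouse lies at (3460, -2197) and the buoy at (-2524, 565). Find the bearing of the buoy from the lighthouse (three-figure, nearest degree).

Δeast = -2524 − 3460 = -5984.00; Δnorth = 565 − -2197 = 2762.00.
Bearing = atan2(Δeast, Δnorth) mod 360° = 294.78° ≈ 295°.

295°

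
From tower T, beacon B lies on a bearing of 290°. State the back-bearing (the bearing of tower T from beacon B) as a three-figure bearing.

Back-bearing = 290° − 180° = 110°.

110°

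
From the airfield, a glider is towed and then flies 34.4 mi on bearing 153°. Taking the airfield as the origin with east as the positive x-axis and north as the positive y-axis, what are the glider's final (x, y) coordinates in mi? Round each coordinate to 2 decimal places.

Leg 1 (153°, 34.4 mi): east 34.4 sin 153° = 15.62, north 34.4 cos 153° = -30.65
Summing: 15.62 mi east, -30.65 mi north → (15.62, -30.65).

(15.62, -30.65)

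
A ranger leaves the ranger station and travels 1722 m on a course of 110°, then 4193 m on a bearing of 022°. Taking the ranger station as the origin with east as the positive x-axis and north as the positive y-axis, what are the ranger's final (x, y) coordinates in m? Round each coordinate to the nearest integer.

(3189, 3299)

Leg 1 (110°, 1722 m): east 1722 sin 110° = 1618.15, north 1722 cos 110° = -588.96
Leg 2 (022°, 4193 m): east 4193 sin 22° = 1570.73, north 4193 cos 22° = 3887.68
Summing: 3188.88 m east, 3298.72 m north → (3189, 3299).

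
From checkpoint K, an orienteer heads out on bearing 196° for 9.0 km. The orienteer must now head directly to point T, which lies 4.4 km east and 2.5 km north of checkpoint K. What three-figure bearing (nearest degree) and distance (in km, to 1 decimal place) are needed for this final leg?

Leg 1 (196°, 9.0 km): east 9.0 sin 196° = -2.48, north 9.0 cos 196° = -8.65
Current position: (-2.48, -8.65). Target: (4.4, 2.5). Remaining: Δeast = 6.88, Δnorth = 11.15.
Bearing = atan2(6.88, 11.15) mod 360° = 31.68°; distance = √((6.88)² + (11.15)²) = 13.103 km.

032°, 13.1 km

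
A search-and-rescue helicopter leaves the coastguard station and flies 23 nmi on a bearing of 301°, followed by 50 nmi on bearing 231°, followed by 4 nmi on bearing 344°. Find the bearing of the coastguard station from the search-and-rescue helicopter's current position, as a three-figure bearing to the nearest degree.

Leg 1 (301°, 23 nmi): east 23 sin 301° = -19.71, north 23 cos 301° = 11.85
Leg 2 (231°, 50 nmi): east 50 sin 231° = -38.86, north 50 cos 231° = -31.47
Leg 3 (344°, 4 nmi): east 4 sin 344° = -1.10, north 4 cos 344° = 3.85
Net displacement: -59.67 east, -15.78 north. Direction back to start is (59.67, 15.78): bearing = atan2(59.67, 15.78) mod 360° = 75.19° ≈ 075°.

075°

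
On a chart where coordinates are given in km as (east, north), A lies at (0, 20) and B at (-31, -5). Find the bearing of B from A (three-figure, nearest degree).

Δeast = -31 − 0 = -31.00; Δnorth = -5 − 20 = -25.00.
Bearing = atan2(Δeast, Δnorth) mod 360° = 231.12° ≈ 231°.

231°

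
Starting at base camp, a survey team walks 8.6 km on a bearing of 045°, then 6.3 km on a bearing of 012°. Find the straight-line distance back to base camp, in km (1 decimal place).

14.3 km

Leg 1 (045°, 8.6 km): east 8.6 sin 45° = 6.08, north 8.6 cos 45° = 6.08
Leg 2 (012°, 6.3 km): east 6.3 sin 12° = 1.31, north 6.3 cos 12° = 6.16
Net: 7.39 east, 12.24 north. Distance = √((7.39)² + (12.24)²) = 14.301 km.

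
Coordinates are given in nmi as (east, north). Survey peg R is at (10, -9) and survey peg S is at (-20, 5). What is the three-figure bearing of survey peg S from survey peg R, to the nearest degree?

Δeast = -20 − 10 = -30.00; Δnorth = 5 − -9 = 14.00.
Bearing = atan2(Δeast, Δnorth) mod 360° = 295.02° ≈ 295°.

295°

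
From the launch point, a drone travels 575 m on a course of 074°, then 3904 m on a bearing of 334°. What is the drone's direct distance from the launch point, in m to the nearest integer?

Leg 1 (074°, 575 m): east 575 sin 74° = 552.73, north 575 cos 74° = 158.49
Leg 2 (334°, 3904 m): east 3904 sin 334° = -1711.40, north 3904 cos 334° = 3508.89
Net: -1158.68 east, 3667.38 north. Distance = √((-1158.68)² + (3667.38)²) = 3846.067 m.

3846 m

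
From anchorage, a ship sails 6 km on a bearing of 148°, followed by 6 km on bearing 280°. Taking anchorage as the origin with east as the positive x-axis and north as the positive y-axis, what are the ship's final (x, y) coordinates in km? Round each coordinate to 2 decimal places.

Leg 1 (148°, 6 km): east 6 sin 148° = 3.18, north 6 cos 148° = -5.09
Leg 2 (280°, 6 km): east 6 sin 280° = -5.91, north 6 cos 280° = 1.04
Summing: -2.73 km east, -4.05 km north → (-2.73, -4.05).

(-2.73, -4.05)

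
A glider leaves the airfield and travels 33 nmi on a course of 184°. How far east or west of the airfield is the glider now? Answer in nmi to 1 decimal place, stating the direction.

2.3 nmi west

Leg 1 (184°, 33 nmi): east 33 sin 184° = -2.30, north 33 cos 184° = -32.92
Net east component: -2.30 nmi.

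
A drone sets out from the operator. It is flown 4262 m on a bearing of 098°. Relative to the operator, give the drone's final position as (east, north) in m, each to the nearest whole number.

(4221, -593)

Leg 1 (098°, 4262 m): east 4262 sin 98° = 4220.52, north 4262 cos 98° = -593.16
Summing: 4220.52 m east, -593.16 m north → (4221, -593).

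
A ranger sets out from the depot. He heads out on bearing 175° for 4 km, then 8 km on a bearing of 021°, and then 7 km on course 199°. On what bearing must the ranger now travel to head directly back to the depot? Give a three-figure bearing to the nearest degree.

Leg 1 (175°, 4 km): east 4 sin 175° = 0.35, north 4 cos 175° = -3.98
Leg 2 (021°, 8 km): east 8 sin 21° = 2.87, north 8 cos 21° = 7.47
Leg 3 (199°, 7 km): east 7 sin 199° = -2.28, north 7 cos 199° = -6.62
Net displacement: 0.94 east, -3.13 north. Direction back to start is (-0.94, 3.13): bearing = atan2(-0.94, 3.13) mod 360° = 343.37° ≈ 343°.

343°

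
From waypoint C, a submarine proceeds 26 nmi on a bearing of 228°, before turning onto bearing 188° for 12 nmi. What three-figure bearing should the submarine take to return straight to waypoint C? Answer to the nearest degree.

Leg 1 (228°, 26 nmi): east 26 sin 228° = -19.32, north 26 cos 228° = -17.40
Leg 2 (188°, 12 nmi): east 12 sin 188° = -1.67, north 12 cos 188° = -11.88
Net displacement: -20.99 east, -29.28 north. Direction back to start is (20.99, 29.28): bearing = atan2(20.99, 29.28) mod 360° = 35.64° ≈ 036°.

036°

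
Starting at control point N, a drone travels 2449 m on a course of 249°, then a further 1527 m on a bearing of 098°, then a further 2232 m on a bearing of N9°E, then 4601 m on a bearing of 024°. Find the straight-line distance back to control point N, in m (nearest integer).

Leg 1 (249°, 2449 m): east 2449 sin 249° = -2286.34, north 2449 cos 249° = -877.64
Leg 2 (098°, 1527 m): east 1527 sin 98° = 1512.14, north 1527 cos 98° = -212.52
Leg 3 (N9°E, 2232 m): east 2232 sin 9° = 349.16, north 2232 cos 9° = 2204.52
Leg 4 (024°, 4601 m): east 4601 sin 24° = 1871.40, north 4601 cos 24° = 4203.22
Net: 1446.36 east, 5317.58 north. Distance = √((1446.36)² + (5317.58)²) = 5510.775 m.

5511 m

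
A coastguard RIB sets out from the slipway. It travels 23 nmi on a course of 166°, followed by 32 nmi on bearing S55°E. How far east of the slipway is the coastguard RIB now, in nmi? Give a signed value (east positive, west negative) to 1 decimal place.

31.8 nmi

Leg 1 (166°, 23 nmi): east 23 sin 166° = 5.56, north 23 cos 166° = -22.32
Leg 2 (S55°E, 32 nmi): east 32 sin 125° = 26.21, north 32 cos 125° = -18.35
Net east component: 31.78 nmi.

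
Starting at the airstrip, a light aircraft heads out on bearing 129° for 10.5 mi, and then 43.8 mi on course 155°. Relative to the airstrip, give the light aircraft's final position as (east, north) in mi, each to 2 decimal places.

(26.67, -46.30)

Leg 1 (129°, 10.5 mi): east 10.5 sin 129° = 8.16, north 10.5 cos 129° = -6.61
Leg 2 (155°, 43.8 mi): east 43.8 sin 155° = 18.51, north 43.8 cos 155° = -39.70
Summing: 26.67 mi east, -46.30 mi north → (26.67, -46.30).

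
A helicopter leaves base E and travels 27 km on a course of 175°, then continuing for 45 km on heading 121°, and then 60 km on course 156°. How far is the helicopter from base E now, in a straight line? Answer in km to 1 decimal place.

123.6 km

Leg 1 (175°, 27 km): east 27 sin 175° = 2.35, north 27 cos 175° = -26.90
Leg 2 (121°, 45 km): east 45 sin 121° = 38.57, north 45 cos 121° = -23.18
Leg 3 (156°, 60 km): east 60 sin 156° = 24.40, north 60 cos 156° = -54.81
Net: 65.33 east, -104.89 north. Distance = √((65.33)² + (-104.89)²) = 123.569 km.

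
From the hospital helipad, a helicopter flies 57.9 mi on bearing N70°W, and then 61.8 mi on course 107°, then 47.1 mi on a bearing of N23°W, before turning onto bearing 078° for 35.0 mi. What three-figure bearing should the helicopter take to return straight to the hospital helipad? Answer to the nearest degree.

Leg 1 (N70°W, 57.9 mi): east 57.9 sin 290° = -54.41, north 57.9 cos 290° = 19.80
Leg 2 (107°, 61.8 mi): east 61.8 sin 107° = 59.10, north 61.8 cos 107° = -18.07
Leg 3 (N23°W, 47.1 mi): east 47.1 sin 337° = -18.40, north 47.1 cos 337° = 43.36
Leg 4 (078°, 35.0 mi): east 35.0 sin 78° = 34.24, north 35.0 cos 78° = 7.28
Net displacement: 20.52 east, 52.37 north. Direction back to start is (-20.52, -52.37): bearing = atan2(-20.52, -52.37) mod 360° = 201.40° ≈ 201°.

201°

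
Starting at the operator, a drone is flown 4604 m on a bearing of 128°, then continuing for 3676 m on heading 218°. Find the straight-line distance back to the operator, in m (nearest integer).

5892 m

Leg 1 (128°, 4604 m): east 4604 sin 128° = 3628.00, north 4604 cos 128° = -2834.51
Leg 2 (218°, 3676 m): east 3676 sin 218° = -2263.17, north 3676 cos 218° = -2896.73
Net: 1364.83 east, -5731.23 north. Distance = √((1364.83)² + (-5731.23)²) = 5891.502 m.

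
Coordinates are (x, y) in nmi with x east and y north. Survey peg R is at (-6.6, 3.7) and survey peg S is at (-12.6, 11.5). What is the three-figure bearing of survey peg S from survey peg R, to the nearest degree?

322°

Δeast = -12.6 − -6.6 = -6.00; Δnorth = 11.5 − 3.7 = 7.80.
Bearing = atan2(Δeast, Δnorth) mod 360° = 322.43° ≈ 322°.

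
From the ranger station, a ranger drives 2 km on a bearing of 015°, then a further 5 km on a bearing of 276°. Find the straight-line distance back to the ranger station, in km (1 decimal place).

5.1 km

Leg 1 (015°, 2 km): east 2 sin 15° = 0.52, north 2 cos 15° = 1.93
Leg 2 (276°, 5 km): east 5 sin 276° = -4.97, north 5 cos 276° = 0.52
Net: -4.45 east, 2.45 north. Distance = √((-4.45)² + (2.45)²) = 5.086 km.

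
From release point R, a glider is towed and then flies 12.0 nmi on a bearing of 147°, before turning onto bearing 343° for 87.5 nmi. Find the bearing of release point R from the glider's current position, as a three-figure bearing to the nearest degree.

Leg 1 (147°, 12.0 nmi): east 12.0 sin 147° = 6.54, north 12.0 cos 147° = -10.06
Leg 2 (343°, 87.5 nmi): east 87.5 sin 343° = -25.58, north 87.5 cos 343° = 83.68
Net displacement: -19.05 east, 73.61 north. Direction back to start is (19.05, -73.61): bearing = atan2(19.05, -73.61) mod 360° = 165.49° ≈ 165°.

165°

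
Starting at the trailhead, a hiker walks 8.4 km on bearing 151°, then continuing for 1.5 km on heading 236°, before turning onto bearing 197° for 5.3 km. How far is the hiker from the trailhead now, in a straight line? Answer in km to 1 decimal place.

13.3 km

Leg 1 (151°, 8.4 km): east 8.4 sin 151° = 4.07, north 8.4 cos 151° = -7.35
Leg 2 (236°, 1.5 km): east 1.5 sin 236° = -1.24, north 1.5 cos 236° = -0.84
Leg 3 (197°, 5.3 km): east 5.3 sin 197° = -1.55, north 5.3 cos 197° = -5.07
Net: 1.28 east, -13.25 north. Distance = √((1.28)² + (-13.25)²) = 13.316 km.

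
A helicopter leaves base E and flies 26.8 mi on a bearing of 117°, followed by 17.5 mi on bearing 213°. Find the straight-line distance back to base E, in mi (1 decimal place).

Leg 1 (117°, 26.8 mi): east 26.8 sin 117° = 23.88, north 26.8 cos 117° = -12.17
Leg 2 (213°, 17.5 mi): east 17.5 sin 213° = -9.53, north 17.5 cos 213° = -14.68
Net: 14.35 east, -26.84 north. Distance = √((14.35)² + (-26.84)²) = 30.438 mi.

30.4 mi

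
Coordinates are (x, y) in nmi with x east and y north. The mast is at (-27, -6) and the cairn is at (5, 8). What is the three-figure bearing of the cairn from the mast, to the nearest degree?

Δeast = 5 − -27 = 32.00; Δnorth = 8 − -6 = 14.00.
Bearing = atan2(Δeast, Δnorth) mod 360° = 66.37° ≈ 066°.

066°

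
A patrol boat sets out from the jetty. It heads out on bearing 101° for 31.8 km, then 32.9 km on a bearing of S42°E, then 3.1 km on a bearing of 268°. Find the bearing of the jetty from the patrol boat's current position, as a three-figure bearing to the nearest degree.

301°

Leg 1 (101°, 31.8 km): east 31.8 sin 101° = 31.22, north 31.8 cos 101° = -6.07
Leg 2 (S42°E, 32.9 km): east 32.9 sin 138° = 22.01, north 32.9 cos 138° = -24.45
Leg 3 (268°, 3.1 km): east 3.1 sin 268° = -3.10, north 3.1 cos 268° = -0.11
Net displacement: 50.13 east, -30.63 north. Direction back to start is (-50.13, 30.63): bearing = atan2(-50.13, 30.63) mod 360° = 301.42° ≈ 301°.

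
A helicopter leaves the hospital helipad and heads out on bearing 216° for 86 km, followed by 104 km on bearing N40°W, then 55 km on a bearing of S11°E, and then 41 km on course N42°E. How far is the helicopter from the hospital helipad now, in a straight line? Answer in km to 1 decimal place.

80.6 km

Leg 1 (216°, 86 km): east 86 sin 216° = -50.55, north 86 cos 216° = -69.58
Leg 2 (N40°W, 104 km): east 104 sin 320° = -66.85, north 104 cos 320° = 79.67
Leg 3 (S11°E, 55 km): east 55 sin 169° = 10.49, north 55 cos 169° = -53.99
Leg 4 (N42°E, 41 km): east 41 sin 42° = 27.43, north 41 cos 42° = 30.47
Net: -79.47 east, -13.43 north. Distance = √((-79.47)² + (-13.43)²) = 80.597 km.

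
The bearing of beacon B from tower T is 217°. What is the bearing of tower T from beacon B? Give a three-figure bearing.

037°

Back-bearing = 217° − 180° = 037°.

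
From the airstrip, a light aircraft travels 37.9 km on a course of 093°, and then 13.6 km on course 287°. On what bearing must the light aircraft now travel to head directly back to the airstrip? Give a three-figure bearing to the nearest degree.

Leg 1 (093°, 37.9 km): east 37.9 sin 93° = 37.85, north 37.9 cos 93° = -1.98
Leg 2 (287°, 13.6 km): east 13.6 sin 287° = -13.01, north 13.6 cos 287° = 3.98
Net displacement: 24.84 east, 1.99 north. Direction back to start is (-24.84, -1.99): bearing = atan2(-24.84, -1.99) mod 360° = 265.41° ≈ 265°.

265°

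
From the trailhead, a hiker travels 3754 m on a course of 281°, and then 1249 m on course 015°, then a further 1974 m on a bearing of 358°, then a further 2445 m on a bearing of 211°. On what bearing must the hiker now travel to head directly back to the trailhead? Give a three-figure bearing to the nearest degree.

111°

Leg 1 (281°, 3754 m): east 3754 sin 281° = -3685.03, north 3754 cos 281° = 716.30
Leg 2 (015°, 1249 m): east 1249 sin 15° = 323.26, north 1249 cos 15° = 1206.44
Leg 3 (358°, 1974 m): east 1974 sin 358° = -68.89, north 1974 cos 358° = 1972.80
Leg 4 (211°, 2445 m): east 2445 sin 211° = -1259.27, north 2445 cos 211° = -2095.77
Net displacement: -4689.92 east, 1799.76 north. Direction back to start is (4689.92, -1799.76): bearing = atan2(4689.92, -1799.76) mod 360° = 110.99° ≈ 111°.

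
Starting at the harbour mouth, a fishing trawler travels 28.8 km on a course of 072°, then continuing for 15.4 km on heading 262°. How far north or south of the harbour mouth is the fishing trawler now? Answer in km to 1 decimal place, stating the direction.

6.8 km north

Leg 1 (072°, 28.8 km): east 28.8 sin 72° = 27.39, north 28.8 cos 72° = 8.90
Leg 2 (262°, 15.4 km): east 15.4 sin 262° = -15.25, north 15.4 cos 262° = -2.14
Net north component: 6.76 km.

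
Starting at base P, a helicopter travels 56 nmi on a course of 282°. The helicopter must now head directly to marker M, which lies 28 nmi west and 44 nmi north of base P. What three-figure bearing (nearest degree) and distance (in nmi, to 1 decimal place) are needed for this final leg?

Leg 1 (282°, 56 nmi): east 56 sin 282° = -54.78, north 56 cos 282° = 11.64
Current position: (-54.78, 11.64). Target: (-28, 44). Remaining: Δeast = 26.78, Δnorth = 32.36.
Bearing = atan2(26.78, 32.36) mod 360° = 39.61°; distance = √((26.78)² + (32.36)²) = 41.999 nmi.

040°, 42.0 nmi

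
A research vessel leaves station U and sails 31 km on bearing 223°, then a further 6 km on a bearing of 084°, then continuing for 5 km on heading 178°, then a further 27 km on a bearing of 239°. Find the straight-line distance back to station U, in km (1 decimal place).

56.0 km

Leg 1 (223°, 31 km): east 31 sin 223° = -21.14, north 31 cos 223° = -22.67
Leg 2 (084°, 6 km): east 6 sin 84° = 5.97, north 6 cos 84° = 0.63
Leg 3 (178°, 5 km): east 5 sin 178° = 0.17, north 5 cos 178° = -5.00
Leg 4 (239°, 27 km): east 27 sin 239° = -23.14, north 27 cos 239° = -13.91
Net: -38.14 east, -40.95 north. Distance = √((-38.14)² + (-40.95)²) = 55.961 km.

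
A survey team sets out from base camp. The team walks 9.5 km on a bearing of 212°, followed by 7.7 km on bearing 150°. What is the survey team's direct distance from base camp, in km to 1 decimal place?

14.8 km

Leg 1 (212°, 9.5 km): east 9.5 sin 212° = -5.03, north 9.5 cos 212° = -8.06
Leg 2 (150°, 7.7 km): east 7.7 sin 150° = 3.85, north 7.7 cos 150° = -6.67
Net: -1.18 east, -14.72 north. Distance = √((-1.18)² + (-14.72)²) = 14.772 km.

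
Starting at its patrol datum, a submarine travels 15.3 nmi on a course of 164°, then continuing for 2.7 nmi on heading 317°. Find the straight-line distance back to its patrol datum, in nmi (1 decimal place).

13.0 nmi

Leg 1 (164°, 15.3 nmi): east 15.3 sin 164° = 4.22, north 15.3 cos 164° = -14.71
Leg 2 (317°, 2.7 nmi): east 2.7 sin 317° = -1.84, north 2.7 cos 317° = 1.97
Net: 2.38 east, -12.73 north. Distance = √((2.38)² + (-12.73)²) = 12.952 nmi.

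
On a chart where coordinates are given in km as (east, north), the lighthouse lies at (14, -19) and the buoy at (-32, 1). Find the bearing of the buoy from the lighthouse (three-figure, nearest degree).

293°

Δeast = -32 − 14 = -46.00; Δnorth = 1 − -19 = 20.00.
Bearing = atan2(Δeast, Δnorth) mod 360° = 293.50° ≈ 293°.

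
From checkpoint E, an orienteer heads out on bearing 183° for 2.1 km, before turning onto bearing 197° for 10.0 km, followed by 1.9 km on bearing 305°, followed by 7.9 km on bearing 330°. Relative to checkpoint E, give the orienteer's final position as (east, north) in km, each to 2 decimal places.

Leg 1 (183°, 2.1 km): east 2.1 sin 183° = -0.11, north 2.1 cos 183° = -2.10
Leg 2 (197°, 10.0 km): east 10.0 sin 197° = -2.92, north 10.0 cos 197° = -9.56
Leg 3 (305°, 1.9 km): east 1.9 sin 305° = -1.56, north 1.9 cos 305° = 1.09
Leg 4 (330°, 7.9 km): east 7.9 sin 330° = -3.95, north 7.9 cos 330° = 6.84
Summing: -8.54 km east, -3.73 km north → (-8.54, -3.73).

(-8.54, -3.73)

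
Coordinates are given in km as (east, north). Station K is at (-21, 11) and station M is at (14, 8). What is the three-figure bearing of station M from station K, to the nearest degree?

Δeast = 14 − -21 = 35.00; Δnorth = 8 − 11 = -3.00.
Bearing = atan2(Δeast, Δnorth) mod 360° = 94.90° ≈ 095°.

095°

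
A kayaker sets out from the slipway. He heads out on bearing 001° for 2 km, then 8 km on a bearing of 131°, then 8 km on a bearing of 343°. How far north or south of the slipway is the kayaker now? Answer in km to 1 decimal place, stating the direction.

Leg 1 (001°, 2 km): east 2 sin 1° = 0.03, north 2 cos 1° = 2.00
Leg 2 (131°, 8 km): east 8 sin 131° = 6.04, north 8 cos 131° = -5.25
Leg 3 (343°, 8 km): east 8 sin 343° = -2.34, north 8 cos 343° = 7.65
Net north component: 4.40 km.

4.4 km north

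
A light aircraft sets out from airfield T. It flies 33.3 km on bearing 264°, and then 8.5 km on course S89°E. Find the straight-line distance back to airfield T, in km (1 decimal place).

Leg 1 (264°, 33.3 km): east 33.3 sin 264° = -33.12, north 33.3 cos 264° = -3.48
Leg 2 (S89°E, 8.5 km): east 8.5 sin 91° = 8.50, north 8.5 cos 91° = -0.15
Net: -24.62 east, -3.63 north. Distance = √((-24.62)² + (-3.63)²) = 24.885 km.

24.9 km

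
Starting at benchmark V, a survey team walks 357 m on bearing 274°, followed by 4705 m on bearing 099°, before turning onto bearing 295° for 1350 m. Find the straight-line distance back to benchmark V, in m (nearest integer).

3071 m

Leg 1 (274°, 357 m): east 357 sin 274° = -356.13, north 357 cos 274° = 24.90
Leg 2 (099°, 4705 m): east 4705 sin 99° = 4647.07, north 4705 cos 99° = -736.02
Leg 3 (295°, 1350 m): east 1350 sin 295° = -1223.52, north 1350 cos 295° = 570.53
Net: 3067.43 east, -140.59 north. Distance = √((3067.43)² + (-140.59)²) = 3070.648 m.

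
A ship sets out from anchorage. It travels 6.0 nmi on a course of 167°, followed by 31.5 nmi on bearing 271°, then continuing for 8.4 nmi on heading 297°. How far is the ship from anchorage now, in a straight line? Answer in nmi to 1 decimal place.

37.7 nmi

Leg 1 (167°, 6.0 nmi): east 6.0 sin 167° = 1.35, north 6.0 cos 167° = -5.85
Leg 2 (271°, 31.5 nmi): east 31.5 sin 271° = -31.50, north 31.5 cos 271° = 0.55
Leg 3 (297°, 8.4 nmi): east 8.4 sin 297° = -7.48, north 8.4 cos 297° = 3.81
Net: -37.63 east, -1.48 north. Distance = √((-37.63)² + (-1.48)²) = 37.659 nmi.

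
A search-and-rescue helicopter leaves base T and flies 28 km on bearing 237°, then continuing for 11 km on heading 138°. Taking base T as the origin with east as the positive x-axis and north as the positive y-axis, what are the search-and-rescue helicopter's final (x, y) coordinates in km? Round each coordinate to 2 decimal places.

Leg 1 (237°, 28 km): east 28 sin 237° = -23.48, north 28 cos 237° = -15.25
Leg 2 (138°, 11 km): east 11 sin 138° = 7.36, north 11 cos 138° = -8.17
Summing: -16.12 km east, -23.42 km north → (-16.12, -23.42).

(-16.12, -23.42)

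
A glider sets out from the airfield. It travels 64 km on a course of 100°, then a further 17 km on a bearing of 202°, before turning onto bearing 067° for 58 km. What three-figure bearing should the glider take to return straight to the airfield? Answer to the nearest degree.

272°

Leg 1 (100°, 64 km): east 64 sin 100° = 63.03, north 64 cos 100° = -11.11
Leg 2 (202°, 17 km): east 17 sin 202° = -6.37, north 17 cos 202° = -15.76
Leg 3 (067°, 58 km): east 58 sin 67° = 53.39, north 58 cos 67° = 22.66
Net displacement: 110.05 east, -4.21 north. Direction back to start is (-110.05, 4.21): bearing = atan2(-110.05, 4.21) mod 360° = 272.19° ≈ 272°.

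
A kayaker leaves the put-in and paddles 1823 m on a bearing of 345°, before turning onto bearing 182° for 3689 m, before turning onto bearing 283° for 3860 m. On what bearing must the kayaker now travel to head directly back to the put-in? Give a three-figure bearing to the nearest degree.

076°

Leg 1 (345°, 1823 m): east 1823 sin 345° = -471.83, north 1823 cos 345° = 1760.88
Leg 2 (182°, 3689 m): east 3689 sin 182° = -128.74, north 3689 cos 182° = -3686.75
Leg 3 (283°, 3860 m): east 3860 sin 283° = -3761.07, north 3860 cos 283° = 868.31
Net displacement: -4361.64 east, -1057.56 north. Direction back to start is (4361.64, 1057.56): bearing = atan2(4361.64, 1057.56) mod 360° = 76.37° ≈ 076°.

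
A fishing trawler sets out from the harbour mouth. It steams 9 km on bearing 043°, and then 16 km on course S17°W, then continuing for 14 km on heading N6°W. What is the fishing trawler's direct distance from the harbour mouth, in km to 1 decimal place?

Leg 1 (043°, 9 km): east 9 sin 43° = 6.14, north 9 cos 43° = 6.58
Leg 2 (S17°W, 16 km): east 16 sin 197° = -4.68, north 16 cos 197° = -15.30
Leg 3 (N6°W, 14 km): east 14 sin 354° = -1.46, north 14 cos 354° = 13.92
Net: -0.00 east, 5.20 north. Distance = √((-0.00)² + (5.20)²) = 5.205 km.

5.2 km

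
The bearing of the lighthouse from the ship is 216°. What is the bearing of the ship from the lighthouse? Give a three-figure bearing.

036°

Back-bearing = 216° − 180° = 036°.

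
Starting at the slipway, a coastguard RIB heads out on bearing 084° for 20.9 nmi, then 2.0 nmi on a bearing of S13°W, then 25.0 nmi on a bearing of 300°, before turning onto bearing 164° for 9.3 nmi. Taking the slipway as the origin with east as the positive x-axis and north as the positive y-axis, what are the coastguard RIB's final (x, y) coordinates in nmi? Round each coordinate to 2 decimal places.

Leg 1 (084°, 20.9 nmi): east 20.9 sin 84° = 20.79, north 20.9 cos 84° = 2.18
Leg 2 (S13°W, 2.0 nmi): east 2.0 sin 193° = -0.45, north 2.0 cos 193° = -1.95
Leg 3 (300°, 25.0 nmi): east 25.0 sin 300° = -21.65, north 25.0 cos 300° = 12.50
Leg 4 (164°, 9.3 nmi): east 9.3 sin 164° = 2.56, north 9.3 cos 164° = -8.94
Summing: 1.25 nmi east, 3.80 nmi north → (1.25, 3.80).

(1.25, 3.80)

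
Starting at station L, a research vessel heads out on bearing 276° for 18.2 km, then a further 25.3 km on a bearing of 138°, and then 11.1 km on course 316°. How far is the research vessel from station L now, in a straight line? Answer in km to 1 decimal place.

12.6 km

Leg 1 (276°, 18.2 km): east 18.2 sin 276° = -18.10, north 18.2 cos 276° = 1.90
Leg 2 (138°, 25.3 km): east 25.3 sin 138° = 16.93, north 25.3 cos 138° = -18.80
Leg 3 (316°, 11.1 km): east 11.1 sin 316° = -7.71, north 11.1 cos 316° = 7.98
Net: -8.88 east, -8.91 north. Distance = √((-8.88)² + (-8.91)²) = 12.584 km.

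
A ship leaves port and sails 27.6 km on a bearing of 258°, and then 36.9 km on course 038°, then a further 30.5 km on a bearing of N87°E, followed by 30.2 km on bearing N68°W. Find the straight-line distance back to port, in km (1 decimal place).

36.3 km

Leg 1 (258°, 27.6 km): east 27.6 sin 258° = -27.00, north 27.6 cos 258° = -5.74
Leg 2 (038°, 36.9 km): east 36.9 sin 38° = 22.72, north 36.9 cos 38° = 29.08
Leg 3 (N87°E, 30.5 km): east 30.5 sin 87° = 30.46, north 30.5 cos 87° = 1.60
Leg 4 (N68°W, 30.2 km): east 30.2 sin 292° = -28.00, north 30.2 cos 292° = 11.31
Net: -1.82 east, 36.25 north. Distance = √((-1.82)² + (36.25)²) = 36.294 km.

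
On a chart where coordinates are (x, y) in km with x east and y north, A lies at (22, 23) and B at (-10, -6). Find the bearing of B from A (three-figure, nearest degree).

228°

Δeast = -10 − 22 = -32.00; Δnorth = -6 − 23 = -29.00.
Bearing = atan2(Δeast, Δnorth) mod 360° = 227.82° ≈ 228°.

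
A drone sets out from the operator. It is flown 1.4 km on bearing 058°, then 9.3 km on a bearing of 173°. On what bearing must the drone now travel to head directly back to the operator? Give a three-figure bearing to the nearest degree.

345°

Leg 1 (058°, 1.4 km): east 1.4 sin 58° = 1.19, north 1.4 cos 58° = 0.74
Leg 2 (173°, 9.3 km): east 9.3 sin 173° = 1.13, north 9.3 cos 173° = -9.23
Net displacement: 2.32 east, -8.49 north. Direction back to start is (-2.32, 8.49): bearing = atan2(-2.32, 8.49) mod 360° = 344.71° ≈ 345°.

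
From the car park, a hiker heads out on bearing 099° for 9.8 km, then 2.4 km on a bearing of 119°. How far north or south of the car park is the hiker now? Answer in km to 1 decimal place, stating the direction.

2.7 km south

Leg 1 (099°, 9.8 km): east 9.8 sin 99° = 9.68, north 9.8 cos 99° = -1.53
Leg 2 (119°, 2.4 km): east 2.4 sin 119° = 2.10, north 2.4 cos 119° = -1.16
Net north component: -2.70 km.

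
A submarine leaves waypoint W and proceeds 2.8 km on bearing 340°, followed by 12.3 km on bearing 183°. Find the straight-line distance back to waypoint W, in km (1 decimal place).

9.8 km

Leg 1 (340°, 2.8 km): east 2.8 sin 340° = -0.96, north 2.8 cos 340° = 2.63
Leg 2 (183°, 12.3 km): east 12.3 sin 183° = -0.64, north 12.3 cos 183° = -12.28
Net: -1.60 east, -9.65 north. Distance = √((-1.60)² + (-9.65)²) = 9.784 km.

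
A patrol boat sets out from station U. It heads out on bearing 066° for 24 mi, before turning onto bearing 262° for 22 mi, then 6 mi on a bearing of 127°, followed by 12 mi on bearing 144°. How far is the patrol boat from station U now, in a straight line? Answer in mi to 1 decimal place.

Leg 1 (066°, 24 mi): east 24 sin 66° = 21.93, north 24 cos 66° = 9.76
Leg 2 (262°, 22 mi): east 22 sin 262° = -21.79, north 22 cos 262° = -3.06
Leg 3 (127°, 6 mi): east 6 sin 127° = 4.79, north 6 cos 127° = -3.61
Leg 4 (144°, 12 mi): east 12 sin 144° = 7.05, north 12 cos 144° = -9.71
Net: 11.98 east, -6.62 north. Distance = √((11.98)² + (-6.62)²) = 13.691 mi.

13.7 mi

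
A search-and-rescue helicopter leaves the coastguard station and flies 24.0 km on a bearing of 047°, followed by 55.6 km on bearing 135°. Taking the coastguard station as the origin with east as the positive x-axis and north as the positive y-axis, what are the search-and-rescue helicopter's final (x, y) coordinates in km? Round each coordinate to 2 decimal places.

Leg 1 (047°, 24.0 km): east 24.0 sin 47° = 17.55, north 24.0 cos 47° = 16.37
Leg 2 (135°, 55.6 km): east 55.6 sin 135° = 39.32, north 55.6 cos 135° = -39.32
Summing: 56.87 km east, -22.95 km north → (56.87, -22.95).

(56.87, -22.95)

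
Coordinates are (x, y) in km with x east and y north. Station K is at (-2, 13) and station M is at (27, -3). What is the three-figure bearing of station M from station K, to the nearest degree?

Δeast = 27 − -2 = 29.00; Δnorth = -3 − 13 = -16.00.
Bearing = atan2(Δeast, Δnorth) mod 360° = 118.89° ≈ 119°.

119°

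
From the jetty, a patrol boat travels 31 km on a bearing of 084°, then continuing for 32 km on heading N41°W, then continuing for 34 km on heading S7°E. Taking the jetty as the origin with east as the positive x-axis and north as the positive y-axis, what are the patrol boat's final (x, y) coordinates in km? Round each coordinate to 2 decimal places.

Leg 1 (084°, 31 km): east 31 sin 84° = 30.83, north 31 cos 84° = 3.24
Leg 2 (N41°W, 32 km): east 32 sin 319° = -20.99, north 32 cos 319° = 24.15
Leg 3 (S7°E, 34 km): east 34 sin 173° = 4.14, north 34 cos 173° = -33.75
Summing: 13.98 km east, -6.36 km north → (13.98, -6.36).

(13.98, -6.36)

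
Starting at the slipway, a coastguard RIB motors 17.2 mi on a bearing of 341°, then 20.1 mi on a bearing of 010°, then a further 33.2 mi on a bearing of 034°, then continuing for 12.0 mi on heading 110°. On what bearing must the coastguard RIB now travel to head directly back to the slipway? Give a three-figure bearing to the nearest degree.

Leg 1 (341°, 17.2 mi): east 17.2 sin 341° = -5.60, north 17.2 cos 341° = 16.26
Leg 2 (010°, 20.1 mi): east 20.1 sin 10° = 3.49, north 20.1 cos 10° = 19.79
Leg 3 (034°, 33.2 mi): east 33.2 sin 34° = 18.57, north 33.2 cos 34° = 27.52
Leg 4 (110°, 12.0 mi): east 12.0 sin 110° = 11.28, north 12.0 cos 110° = -4.10
Net displacement: 27.73 east, 59.48 north. Direction back to start is (-27.73, -59.48): bearing = atan2(-27.73, -59.48) mod 360° = 205.00° ≈ 205°.

205°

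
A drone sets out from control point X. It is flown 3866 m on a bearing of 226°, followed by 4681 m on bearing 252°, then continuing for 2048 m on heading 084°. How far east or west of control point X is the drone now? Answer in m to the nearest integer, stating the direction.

5196 m west

Leg 1 (226°, 3866 m): east 3866 sin 226° = -2780.97, north 3866 cos 226° = -2685.55
Leg 2 (252°, 4681 m): east 4681 sin 252° = -4451.90, north 4681 cos 252° = -1446.51
Leg 3 (084°, 2048 m): east 2048 sin 84° = 2036.78, north 2048 cos 84° = 214.07
Net east component: -5196.08 m.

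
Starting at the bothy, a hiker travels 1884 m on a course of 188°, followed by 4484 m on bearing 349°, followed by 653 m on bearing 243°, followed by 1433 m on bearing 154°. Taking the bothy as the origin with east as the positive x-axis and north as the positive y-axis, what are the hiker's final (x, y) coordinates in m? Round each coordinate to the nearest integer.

(-1071, 952)

Leg 1 (188°, 1884 m): east 1884 sin 188° = -262.20, north 1884 cos 188° = -1865.67
Leg 2 (349°, 4484 m): east 4484 sin 349° = -855.59, north 4484 cos 349° = 4401.62
Leg 3 (243°, 653 m): east 653 sin 243° = -581.83, north 653 cos 243° = -296.46
Leg 4 (154°, 1433 m): east 1433 sin 154° = 628.19, north 1433 cos 154° = -1287.97
Summing: -1071.43 m east, 951.52 m north → (-1071, 952).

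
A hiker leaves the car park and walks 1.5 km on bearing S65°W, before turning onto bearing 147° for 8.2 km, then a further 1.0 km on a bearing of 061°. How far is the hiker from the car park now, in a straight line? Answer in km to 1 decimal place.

8.1 km

Leg 1 (S65°W, 1.5 km): east 1.5 sin 245° = -1.36, north 1.5 cos 245° = -0.63
Leg 2 (147°, 8.2 km): east 8.2 sin 147° = 4.47, north 8.2 cos 147° = -6.88
Leg 3 (061°, 1.0 km): east 1.0 sin 61° = 0.87, north 1.0 cos 61° = 0.48
Net: 3.98 east, -7.03 north. Distance = √((3.98)² + (-7.03)²) = 8.076 km.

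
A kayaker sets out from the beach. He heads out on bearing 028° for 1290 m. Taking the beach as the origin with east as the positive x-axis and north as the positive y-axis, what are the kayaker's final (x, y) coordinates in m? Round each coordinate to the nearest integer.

Leg 1 (028°, 1290 m): east 1290 sin 28° = 605.62, north 1290 cos 28° = 1139.00
Summing: 605.62 m east, 1139.00 m north → (606, 1139).

(606, 1139)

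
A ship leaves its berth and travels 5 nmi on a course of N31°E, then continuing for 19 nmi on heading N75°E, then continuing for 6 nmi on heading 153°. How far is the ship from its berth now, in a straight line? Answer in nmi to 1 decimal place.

Leg 1 (N31°E, 5 nmi): east 5 sin 31° = 2.58, north 5 cos 31° = 4.29
Leg 2 (N75°E, 19 nmi): east 19 sin 75° = 18.35, north 19 cos 75° = 4.92
Leg 3 (153°, 6 nmi): east 6 sin 153° = 2.72, north 6 cos 153° = -5.35
Net: 23.65 east, 3.86 north. Distance = √((23.65)² + (3.86)²) = 23.964 nmi.

24.0 nmi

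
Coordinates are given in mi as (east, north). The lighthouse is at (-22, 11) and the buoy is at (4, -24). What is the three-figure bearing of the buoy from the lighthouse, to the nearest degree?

Δeast = 4 − -22 = 26.00; Δnorth = -24 − 11 = -35.00.
Bearing = atan2(Δeast, Δnorth) mod 360° = 143.39° ≈ 143°.

143°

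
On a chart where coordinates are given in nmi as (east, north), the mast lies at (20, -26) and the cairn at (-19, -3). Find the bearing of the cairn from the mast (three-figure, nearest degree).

Δeast = -19 − 20 = -39.00; Δnorth = -3 − -26 = 23.00.
Bearing = atan2(Δeast, Δnorth) mod 360° = 300.53° ≈ 301°.

301°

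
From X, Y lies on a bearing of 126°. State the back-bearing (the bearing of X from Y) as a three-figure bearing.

306°

Back-bearing = 126° + 180° = 306°.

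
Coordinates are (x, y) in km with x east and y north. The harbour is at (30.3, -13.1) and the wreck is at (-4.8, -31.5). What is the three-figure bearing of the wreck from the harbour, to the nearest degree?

Δeast = -4.8 − 30.3 = -35.10; Δnorth = -31.5 − -13.1 = -18.40.
Bearing = atan2(Δeast, Δnorth) mod 360° = 242.34° ≈ 242°.

242°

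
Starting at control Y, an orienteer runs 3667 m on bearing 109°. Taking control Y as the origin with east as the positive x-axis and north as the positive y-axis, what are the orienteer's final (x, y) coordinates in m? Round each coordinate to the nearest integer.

Leg 1 (109°, 3667 m): east 3667 sin 109° = 3467.22, north 3667 cos 109° = -1193.86
Summing: 3467.22 m east, -1193.86 m north → (3467, -1194).

(3467, -1194)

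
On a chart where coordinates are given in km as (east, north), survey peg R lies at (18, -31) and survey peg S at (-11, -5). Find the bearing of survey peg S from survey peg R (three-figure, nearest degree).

312°

Δeast = -11 − 18 = -29.00; Δnorth = -5 − -31 = 26.00.
Bearing = atan2(Δeast, Δnorth) mod 360° = 311.88° ≈ 312°.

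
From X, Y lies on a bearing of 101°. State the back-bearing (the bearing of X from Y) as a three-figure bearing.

Back-bearing = 101° + 180° = 281°.

281°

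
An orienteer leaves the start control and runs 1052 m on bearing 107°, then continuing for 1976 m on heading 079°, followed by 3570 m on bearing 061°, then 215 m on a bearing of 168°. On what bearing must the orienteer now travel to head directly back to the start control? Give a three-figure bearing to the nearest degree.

Leg 1 (107°, 1052 m): east 1052 sin 107° = 1006.03, north 1052 cos 107° = -307.58
Leg 2 (079°, 1976 m): east 1976 sin 79° = 1939.70, north 1976 cos 79° = 377.04
Leg 3 (061°, 3570 m): east 3570 sin 61° = 3122.39, north 3570 cos 61° = 1730.77
Leg 4 (168°, 215 m): east 215 sin 168° = 44.70, north 215 cos 168° = -210.30
Net displacement: 6112.82 east, 1589.93 north. Direction back to start is (-6112.82, -1589.93): bearing = atan2(-6112.82, -1589.93) mod 360° = 255.42° ≈ 255°.

255°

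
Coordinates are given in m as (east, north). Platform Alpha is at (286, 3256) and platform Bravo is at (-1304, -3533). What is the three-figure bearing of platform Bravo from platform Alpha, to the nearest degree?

Δeast = -1304 − 286 = -1590.00; Δnorth = -3533 − 3256 = -6789.00.
Bearing = atan2(Δeast, Δnorth) mod 360° = 193.18° ≈ 193°.

193°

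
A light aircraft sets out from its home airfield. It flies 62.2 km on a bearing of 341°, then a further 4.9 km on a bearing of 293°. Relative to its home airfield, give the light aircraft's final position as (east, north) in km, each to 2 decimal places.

(-24.76, 60.73)

Leg 1 (341°, 62.2 km): east 62.2 sin 341° = -20.25, north 62.2 cos 341° = 58.81
Leg 2 (293°, 4.9 km): east 4.9 sin 293° = -4.51, north 4.9 cos 293° = 1.91
Summing: -24.76 km east, 60.73 km north → (-24.76, 60.73).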